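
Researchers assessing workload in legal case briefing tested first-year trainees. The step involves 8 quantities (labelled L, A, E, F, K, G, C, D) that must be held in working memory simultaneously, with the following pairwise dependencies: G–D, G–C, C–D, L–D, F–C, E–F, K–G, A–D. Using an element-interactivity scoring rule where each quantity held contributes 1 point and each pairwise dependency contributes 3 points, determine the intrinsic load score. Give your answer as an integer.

Count of quantities held simultaneously: 8.
Count of pairwise dependencies listed: 8.
Element contribution: 8 × 1 = 8.
Interaction contribution: 8 × 3 = 24.
Intrinsic load = 8 + 24 = 32.

32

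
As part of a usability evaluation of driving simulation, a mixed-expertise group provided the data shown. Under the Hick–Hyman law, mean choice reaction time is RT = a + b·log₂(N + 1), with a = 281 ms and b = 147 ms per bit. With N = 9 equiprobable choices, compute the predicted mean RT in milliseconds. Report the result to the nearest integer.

log₂(9 + 1) = log₂(10) = 3.3219.
RT = 281 + 147 × 3.3219 = 281 + 488.3193 = 769.3193 ms.
≈ 769 ms.

769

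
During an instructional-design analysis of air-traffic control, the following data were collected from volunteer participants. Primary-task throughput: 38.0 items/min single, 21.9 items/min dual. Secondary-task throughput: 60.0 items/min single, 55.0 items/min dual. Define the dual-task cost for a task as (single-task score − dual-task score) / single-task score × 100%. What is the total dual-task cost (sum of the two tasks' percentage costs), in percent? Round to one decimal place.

50.7

Primary cost = (38.0 − 21.9) / 38.0 × 100% = 42.3684%.
Secondary cost = (60.0 − 55.0) / 60.0 × 100% = 8.3333%.
Total = 42.3684% + 8.3333% = 50.7017% ≈ 50.7%.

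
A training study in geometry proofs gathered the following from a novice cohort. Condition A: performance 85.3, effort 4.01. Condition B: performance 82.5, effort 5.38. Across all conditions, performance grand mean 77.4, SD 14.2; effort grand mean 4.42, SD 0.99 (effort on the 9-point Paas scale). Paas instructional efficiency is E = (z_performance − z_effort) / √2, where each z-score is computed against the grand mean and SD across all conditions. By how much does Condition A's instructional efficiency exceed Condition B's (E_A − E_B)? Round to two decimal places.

1.12

Condition A: z_P = (85.3 − 77.4)/14.2 = 0.5563; z_E = (4.01 − 4.42)/0.99 = -0.4141; E_A = (0.5563 − (-0.4141))/√2 = 0.6862.
Condition B: z_P = (82.5 − 77.4)/14.2 = 0.3592; z_E = (5.38 − 4.42)/0.99 = 0.9697; E_B = (0.3592 − 0.9697)/√2 = -0.4317.
E_A − E_B = 0.6862 − (-0.4317) = 1.1179 ≈ 1.12.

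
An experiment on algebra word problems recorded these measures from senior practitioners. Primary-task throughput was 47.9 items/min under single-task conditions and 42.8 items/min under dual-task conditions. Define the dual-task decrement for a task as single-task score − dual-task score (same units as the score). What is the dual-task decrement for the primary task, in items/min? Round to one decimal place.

5.1

Decrement = 47.9 − 42.8 = 5.1000 items/min ≈ 5.1 items/min.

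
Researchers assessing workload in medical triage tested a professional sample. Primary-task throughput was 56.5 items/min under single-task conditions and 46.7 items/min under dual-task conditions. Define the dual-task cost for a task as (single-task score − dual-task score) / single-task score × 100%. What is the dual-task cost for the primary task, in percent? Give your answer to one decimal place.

17.3

Cost = (56.5 − 46.7) / 56.5 × 100%
     = 9.8000 / 56.5 × 100% = 17.3451%.
≈ 17.3%.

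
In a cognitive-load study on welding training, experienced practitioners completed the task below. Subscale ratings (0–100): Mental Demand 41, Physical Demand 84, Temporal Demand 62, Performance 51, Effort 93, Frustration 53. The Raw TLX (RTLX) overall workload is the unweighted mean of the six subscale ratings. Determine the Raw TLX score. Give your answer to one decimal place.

64.0

Sum of ratings = 41 + 84 + 62 + 51 + 93 + 53 = 384.
RTLX = 384 / 6 = 64.0000 ≈ 64.0.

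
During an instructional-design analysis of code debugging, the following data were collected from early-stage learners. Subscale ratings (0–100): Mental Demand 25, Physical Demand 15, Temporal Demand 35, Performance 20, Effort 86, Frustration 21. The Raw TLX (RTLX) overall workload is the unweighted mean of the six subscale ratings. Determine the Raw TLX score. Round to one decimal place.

33.7

Sum of ratings = 25 + 15 + 35 + 20 + 86 + 21 = 202.
RTLX = 202 / 6 = 33.6667 ≈ 33.7.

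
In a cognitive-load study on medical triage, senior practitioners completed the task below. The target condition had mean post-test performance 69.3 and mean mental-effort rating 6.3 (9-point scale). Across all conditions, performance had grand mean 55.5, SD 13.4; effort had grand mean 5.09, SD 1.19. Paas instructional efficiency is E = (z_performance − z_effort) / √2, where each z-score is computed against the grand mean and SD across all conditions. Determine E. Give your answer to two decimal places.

0.01

z_performance = (69.3 − 55.5) / 13.4 = 13.8000 / 13.4 = 1.0299.
z_effort = (6.3 − 5.09) / 1.19 = 1.2100 / 1.19 = 1.0168.
z_P − z_E = 1.0299 − 1.0168 = 0.0131.
E = 0.0131 / √2 = 0.0131 / 1.41421 = 0.0093 ≈ 0.01.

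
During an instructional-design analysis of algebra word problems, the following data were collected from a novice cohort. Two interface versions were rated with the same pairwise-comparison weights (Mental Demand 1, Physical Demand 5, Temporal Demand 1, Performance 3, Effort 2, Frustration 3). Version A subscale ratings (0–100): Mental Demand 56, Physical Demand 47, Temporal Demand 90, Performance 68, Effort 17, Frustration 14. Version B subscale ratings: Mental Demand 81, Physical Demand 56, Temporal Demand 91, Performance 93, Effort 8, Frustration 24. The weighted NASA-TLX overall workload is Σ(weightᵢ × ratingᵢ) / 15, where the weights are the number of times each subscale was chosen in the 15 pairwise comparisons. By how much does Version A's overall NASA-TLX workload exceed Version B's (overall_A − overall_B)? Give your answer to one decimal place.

Version A weighted sum = 1·56 + 5·47 + 1·90 + 3·68 + 2·17 + 3·14 = 56 + 235 + 90 + 204 + 34 + 42 = 661; overall_A = 661/15 = 44.0667.
Version B weighted sum = 1·81 + 5·56 + 1·91 + 3·93 + 2·8 + 3·24 = 81 + 280 + 91 + 279 + 16 + 72 = 819; overall_B = 819/15 = 54.6000.
Difference = 44.0667 − 54.6000 = -10.5333 ≈ -10.5.

-10.5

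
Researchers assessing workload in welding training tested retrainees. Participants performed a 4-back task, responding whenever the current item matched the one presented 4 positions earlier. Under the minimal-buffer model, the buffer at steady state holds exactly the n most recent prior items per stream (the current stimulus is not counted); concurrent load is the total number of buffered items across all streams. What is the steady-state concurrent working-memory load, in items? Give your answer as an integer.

The buffer holds the 4 most recent prior items.
Steady-state concurrent load = 4 items.

4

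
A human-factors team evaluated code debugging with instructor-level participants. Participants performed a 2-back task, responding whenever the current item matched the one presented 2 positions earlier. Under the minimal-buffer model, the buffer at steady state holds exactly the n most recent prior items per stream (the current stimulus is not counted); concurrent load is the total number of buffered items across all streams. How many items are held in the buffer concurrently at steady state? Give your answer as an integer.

2

The buffer holds the 2 most recent prior items.
Steady-state concurrent load = 2 items.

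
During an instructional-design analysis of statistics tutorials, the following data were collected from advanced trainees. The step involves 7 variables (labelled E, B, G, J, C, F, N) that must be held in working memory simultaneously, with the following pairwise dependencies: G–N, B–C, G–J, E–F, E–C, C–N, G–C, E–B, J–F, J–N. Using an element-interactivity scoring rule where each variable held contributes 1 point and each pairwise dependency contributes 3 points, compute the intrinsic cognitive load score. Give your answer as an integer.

Count of variables held simultaneously: 7.
Count of pairwise dependencies listed: 10.
Element contribution: 7 × 1 = 7.
Interaction contribution: 10 × 3 = 30.
Intrinsic load = 7 + 30 = 37.

37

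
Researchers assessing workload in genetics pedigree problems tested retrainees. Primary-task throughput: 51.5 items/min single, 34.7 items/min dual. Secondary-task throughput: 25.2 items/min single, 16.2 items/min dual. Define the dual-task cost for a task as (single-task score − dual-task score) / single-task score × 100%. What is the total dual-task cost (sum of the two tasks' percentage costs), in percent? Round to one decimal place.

Primary cost = (51.5 − 34.7) / 51.5 × 100% = 32.6214%.
Secondary cost = (25.2 − 16.2) / 25.2 × 100% = 35.7143%.
Total = 32.6214% + 35.7143% = 68.3357% ≈ 68.3%.

68.3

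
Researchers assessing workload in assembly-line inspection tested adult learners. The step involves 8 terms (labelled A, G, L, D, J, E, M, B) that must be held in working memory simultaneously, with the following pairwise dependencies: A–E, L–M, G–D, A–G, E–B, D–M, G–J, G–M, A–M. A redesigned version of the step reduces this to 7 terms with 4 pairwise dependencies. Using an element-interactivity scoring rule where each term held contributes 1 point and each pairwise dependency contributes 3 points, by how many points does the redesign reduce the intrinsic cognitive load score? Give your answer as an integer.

Original: 8 × 1 + 9 × 3 = 8 + 27 = 35.
Redesigned: 7 × 1 + 4 × 3 = 7 + 12 = 19.
Reduction = 35 − 19 = 16.

16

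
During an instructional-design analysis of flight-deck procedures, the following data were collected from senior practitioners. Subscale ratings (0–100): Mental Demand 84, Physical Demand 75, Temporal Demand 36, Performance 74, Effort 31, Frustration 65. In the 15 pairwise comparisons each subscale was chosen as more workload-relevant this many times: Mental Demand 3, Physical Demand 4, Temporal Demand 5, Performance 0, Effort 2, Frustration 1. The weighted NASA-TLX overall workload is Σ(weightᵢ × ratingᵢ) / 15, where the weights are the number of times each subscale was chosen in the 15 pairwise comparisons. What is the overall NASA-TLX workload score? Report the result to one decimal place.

57.3

The tallies are the weights (they sum to 15).
Weighted sum = 3·84 + 4·75 + 5·36 + 0·74 + 2·31 + 1·65
            = 252 + 300 + 180 + 0 + 62 + 65 = 859.
Overall workload = 859 / 15 = 57.2667 ≈ 57.3.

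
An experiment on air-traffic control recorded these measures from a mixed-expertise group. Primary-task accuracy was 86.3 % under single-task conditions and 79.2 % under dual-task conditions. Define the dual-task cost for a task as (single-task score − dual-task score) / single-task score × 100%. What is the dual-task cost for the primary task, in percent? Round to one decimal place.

8.2

Cost = (86.3 − 79.2) / 86.3 × 100%
     = 7.1000 / 86.3 × 100% = 8.2271%.
≈ 8.2%.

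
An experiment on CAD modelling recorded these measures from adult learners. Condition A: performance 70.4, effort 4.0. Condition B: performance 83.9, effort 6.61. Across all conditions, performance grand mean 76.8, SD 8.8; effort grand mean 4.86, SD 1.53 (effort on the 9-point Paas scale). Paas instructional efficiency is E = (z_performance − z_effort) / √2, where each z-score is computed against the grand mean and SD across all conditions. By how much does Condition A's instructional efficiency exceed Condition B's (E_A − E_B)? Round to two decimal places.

0.12

Condition A: z_P = (70.4 − 76.8)/8.8 = -0.7273; z_E = (4.0 − 4.86)/1.53 = -0.5621; E_A = (-0.7273 − (-0.5621))/√2 = -0.1168.
Condition B: z_P = (83.9 − 76.8)/8.8 = 0.8068; z_E = (6.61 − 4.86)/1.53 = 1.1438; E_B = (0.8068 − 1.1438)/√2 = -0.2383.
E_A − E_B = -0.1168 − (-0.2383) = 0.1215 ≈ 0.12.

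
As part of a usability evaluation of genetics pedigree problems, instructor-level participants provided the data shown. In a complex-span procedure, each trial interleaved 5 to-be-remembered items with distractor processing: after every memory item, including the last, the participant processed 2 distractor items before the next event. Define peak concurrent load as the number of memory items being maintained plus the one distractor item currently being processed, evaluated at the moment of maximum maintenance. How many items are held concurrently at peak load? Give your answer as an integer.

6

Maintenance is greatest during the distractor(s) after memory item 5: all 5 memory items are being held.
One distractor item is concurrently being processed.
Peak concurrent load = 5 + 1 = 6 items.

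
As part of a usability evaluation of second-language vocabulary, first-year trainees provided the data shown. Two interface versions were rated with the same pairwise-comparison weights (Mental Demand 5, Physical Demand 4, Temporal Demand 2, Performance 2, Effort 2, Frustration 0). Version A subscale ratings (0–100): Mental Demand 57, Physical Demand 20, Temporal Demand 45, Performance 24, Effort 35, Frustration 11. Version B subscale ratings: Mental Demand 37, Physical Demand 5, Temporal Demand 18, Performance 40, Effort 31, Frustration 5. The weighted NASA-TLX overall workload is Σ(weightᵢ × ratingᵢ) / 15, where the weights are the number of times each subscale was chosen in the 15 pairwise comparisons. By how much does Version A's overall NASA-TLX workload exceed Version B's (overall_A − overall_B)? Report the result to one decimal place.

Version A weighted sum = 5·57 + 4·20 + 2·45 + 2·24 + 2·35 + 0·11 = 285 + 80 + 90 + 48 + 70 + 0 = 573; overall_A = 573/15 = 38.2000.
Version B weighted sum = 5·37 + 4·5 + 2·18 + 2·40 + 2·31 + 0·5 = 185 + 20 + 36 + 80 + 62 + 0 = 383; overall_B = 383/15 = 25.5333.
Difference = 38.2000 − 25.5333 = 12.6667 ≈ 12.7.

12.7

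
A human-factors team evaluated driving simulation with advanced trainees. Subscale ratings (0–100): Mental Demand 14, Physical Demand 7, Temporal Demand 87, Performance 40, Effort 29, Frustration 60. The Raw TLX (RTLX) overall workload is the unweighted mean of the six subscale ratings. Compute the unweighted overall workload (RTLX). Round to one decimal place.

39.5

Sum of ratings = 14 + 7 + 87 + 40 + 29 + 60 = 237.
RTLX = 237 / 6 = 39.5000 ≈ 39.5.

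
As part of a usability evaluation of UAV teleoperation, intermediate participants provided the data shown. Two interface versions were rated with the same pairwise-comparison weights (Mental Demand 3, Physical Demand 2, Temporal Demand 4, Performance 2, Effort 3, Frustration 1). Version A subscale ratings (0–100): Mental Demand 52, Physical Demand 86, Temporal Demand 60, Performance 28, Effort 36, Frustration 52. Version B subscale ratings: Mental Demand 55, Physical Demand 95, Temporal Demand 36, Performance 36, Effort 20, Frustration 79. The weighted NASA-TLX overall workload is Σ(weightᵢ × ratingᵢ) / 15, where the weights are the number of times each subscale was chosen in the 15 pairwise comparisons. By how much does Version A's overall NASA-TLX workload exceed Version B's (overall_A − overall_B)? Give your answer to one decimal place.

4.9

Version A weighted sum = 3·52 + 2·86 + 4·60 + 2·28 + 3·36 + 1·52 = 156 + 172 + 240 + 56 + 108 + 52 = 784; overall_A = 784/15 = 52.2667.
Version B weighted sum = 3·55 + 2·95 + 4·36 + 2·36 + 3·20 + 1·79 = 165 + 190 + 144 + 72 + 60 + 79 = 710; overall_B = 710/15 = 47.3333.
Difference = 52.2667 − 47.3333 = 4.9334 ≈ 4.9.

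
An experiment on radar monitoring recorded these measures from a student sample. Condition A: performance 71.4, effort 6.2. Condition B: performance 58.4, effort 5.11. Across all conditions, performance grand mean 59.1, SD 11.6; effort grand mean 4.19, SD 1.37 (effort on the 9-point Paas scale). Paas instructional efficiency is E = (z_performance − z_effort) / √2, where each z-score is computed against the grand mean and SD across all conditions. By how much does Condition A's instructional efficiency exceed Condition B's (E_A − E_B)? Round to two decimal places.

0.23

Condition A: z_P = (71.4 − 59.1)/11.6 = 1.0603; z_E = (6.2 − 4.19)/1.37 = 1.4672; E_A = (1.0603 − 1.4672)/√2 = -0.2877.
Condition B: z_P = (58.4 − 59.1)/11.6 = -0.0603; z_E = (5.11 − 4.19)/1.37 = 0.6715; E_B = (-0.0603 − 0.6715)/√2 = -0.5175.
E_A − E_B = -0.2877 − (-0.5175) = 0.2298 ≈ 0.23.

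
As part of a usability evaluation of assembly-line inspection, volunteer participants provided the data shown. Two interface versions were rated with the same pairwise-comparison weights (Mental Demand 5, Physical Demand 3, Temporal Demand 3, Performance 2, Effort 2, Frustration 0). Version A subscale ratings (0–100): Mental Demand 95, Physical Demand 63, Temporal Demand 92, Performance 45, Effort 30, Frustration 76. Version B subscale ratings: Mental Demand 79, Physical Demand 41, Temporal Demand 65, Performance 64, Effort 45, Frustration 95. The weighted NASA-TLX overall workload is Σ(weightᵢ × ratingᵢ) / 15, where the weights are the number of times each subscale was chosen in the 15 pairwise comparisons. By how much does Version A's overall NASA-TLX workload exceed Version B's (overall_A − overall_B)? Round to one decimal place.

10.6

Version A weighted sum = 5·95 + 3·63 + 3·92 + 2·45 + 2·30 + 0·76 = 475 + 189 + 276 + 90 + 60 + 0 = 1090; overall_A = 1090/15 = 72.6667.
Version B weighted sum = 5·79 + 3·41 + 3·65 + 2·64 + 2·45 + 0·95 = 395 + 123 + 195 + 128 + 90 + 0 = 931; overall_B = 931/15 = 62.0667.
Difference = 72.6667 − 62.0667 = 10.6000 ≈ 10.6.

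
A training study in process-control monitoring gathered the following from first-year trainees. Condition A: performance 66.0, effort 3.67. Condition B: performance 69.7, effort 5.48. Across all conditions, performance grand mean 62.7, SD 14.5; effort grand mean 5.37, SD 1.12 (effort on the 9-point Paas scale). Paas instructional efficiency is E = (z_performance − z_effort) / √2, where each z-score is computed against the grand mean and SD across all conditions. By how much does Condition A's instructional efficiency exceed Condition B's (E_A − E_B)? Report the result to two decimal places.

0.96

Condition A: z_P = (66.0 − 62.7)/14.5 = 0.2276; z_E = (3.67 − 5.37)/1.12 = -1.5179; E_A = (0.2276 − (-1.5179))/√2 = 1.2343.
Condition B: z_P = (69.7 − 62.7)/14.5 = 0.4828; z_E = (5.48 − 5.37)/1.12 = 0.0982; E_B = (0.4828 − 0.0982)/√2 = 0.2720.
E_A − E_B = 1.2343 − 0.2720 = 0.9623 ≈ 0.96.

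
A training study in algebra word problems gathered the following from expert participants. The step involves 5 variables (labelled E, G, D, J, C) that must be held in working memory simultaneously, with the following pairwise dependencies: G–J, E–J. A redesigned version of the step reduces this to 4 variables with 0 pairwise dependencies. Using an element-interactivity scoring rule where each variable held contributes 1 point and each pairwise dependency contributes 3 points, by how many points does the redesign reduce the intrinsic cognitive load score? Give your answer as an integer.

Original: 5 × 1 + 2 × 3 = 5 + 6 = 11.
Redesigned: 4 × 1 + 0 × 3 = 4 + 0 = 4.
Reduction = 11 − 4 = 7.

7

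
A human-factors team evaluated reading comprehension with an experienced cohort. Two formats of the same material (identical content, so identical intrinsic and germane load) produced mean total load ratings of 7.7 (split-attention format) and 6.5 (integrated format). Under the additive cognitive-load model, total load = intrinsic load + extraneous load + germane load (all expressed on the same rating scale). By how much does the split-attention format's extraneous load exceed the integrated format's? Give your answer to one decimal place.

Intrinsic and germane load are equal across formats, so the difference in total load equals the difference in extraneous load.
Extraneous-load difference = 7.7 − 6.5 = 1.2.

1.2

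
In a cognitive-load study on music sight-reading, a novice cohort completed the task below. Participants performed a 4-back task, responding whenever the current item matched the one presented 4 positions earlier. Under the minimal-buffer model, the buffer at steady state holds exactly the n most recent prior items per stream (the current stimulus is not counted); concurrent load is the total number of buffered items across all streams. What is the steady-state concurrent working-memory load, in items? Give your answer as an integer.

4

The buffer holds the 4 most recent prior items.
Steady-state concurrent load = 4 items.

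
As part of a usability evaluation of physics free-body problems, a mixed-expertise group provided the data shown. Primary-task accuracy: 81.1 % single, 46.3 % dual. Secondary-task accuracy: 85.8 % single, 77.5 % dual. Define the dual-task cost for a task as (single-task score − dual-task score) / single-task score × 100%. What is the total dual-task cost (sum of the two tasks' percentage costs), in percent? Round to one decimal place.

52.6

Primary cost = (81.1 − 46.3) / 81.1 × 100% = 42.9100%.
Secondary cost = (85.8 − 77.5) / 85.8 × 100% = 9.6737%.
Total = 42.9100% + 9.6737% = 52.5837% ≈ 52.6%.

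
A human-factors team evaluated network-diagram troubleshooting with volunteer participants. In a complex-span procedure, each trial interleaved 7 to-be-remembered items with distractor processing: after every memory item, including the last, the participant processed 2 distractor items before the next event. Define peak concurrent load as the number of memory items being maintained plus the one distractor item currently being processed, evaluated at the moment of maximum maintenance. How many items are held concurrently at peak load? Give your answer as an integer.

8

Maintenance is greatest during the distractor(s) after memory item 7: all 7 memory items are being held.
One distractor item is concurrently being processed.
Peak concurrent load = 7 + 1 = 8 items.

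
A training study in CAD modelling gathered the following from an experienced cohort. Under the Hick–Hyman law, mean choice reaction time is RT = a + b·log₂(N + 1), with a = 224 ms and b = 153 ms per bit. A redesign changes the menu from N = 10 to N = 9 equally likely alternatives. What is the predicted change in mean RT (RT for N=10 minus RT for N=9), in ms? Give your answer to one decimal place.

21.0

RT(10) = 224 + 153·log₂(11) = 224 + 153·3.4594 = 753.2882 ms.
RT(9) = 224 + 153·log₂(10) = 224 + 153·3.3219 = 732.2507 ms.
Difference = 753.2882 − 732.2507 = 21.0375 ≈ 21.0 ms.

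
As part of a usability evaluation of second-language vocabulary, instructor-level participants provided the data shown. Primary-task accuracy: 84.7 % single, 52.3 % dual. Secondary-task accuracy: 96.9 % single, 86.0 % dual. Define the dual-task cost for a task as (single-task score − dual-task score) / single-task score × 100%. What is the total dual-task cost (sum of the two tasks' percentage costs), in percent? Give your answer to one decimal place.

49.5

Primary cost = (84.7 − 52.3) / 84.7 × 100% = 38.2527%.
Secondary cost = (96.9 − 86.0) / 96.9 × 100% = 11.2487%.
Total = 38.2527% + 11.2487% = 49.5014% ≈ 49.5%.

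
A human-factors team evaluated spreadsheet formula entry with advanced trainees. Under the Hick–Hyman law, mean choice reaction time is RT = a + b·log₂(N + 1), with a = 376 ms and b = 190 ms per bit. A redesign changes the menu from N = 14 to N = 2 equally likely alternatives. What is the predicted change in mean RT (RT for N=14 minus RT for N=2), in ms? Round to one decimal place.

441.2

RT(14) = 376 + 190·log₂(15) = 376 + 190·3.9069 = 1118.3110 ms.
RT(2) = 376 + 190·log₂(3) = 376 + 190·1.5850 = 677.1500 ms.
Difference = 1118.3110 − 677.1500 = 441.1610 ≈ 441.2 ms.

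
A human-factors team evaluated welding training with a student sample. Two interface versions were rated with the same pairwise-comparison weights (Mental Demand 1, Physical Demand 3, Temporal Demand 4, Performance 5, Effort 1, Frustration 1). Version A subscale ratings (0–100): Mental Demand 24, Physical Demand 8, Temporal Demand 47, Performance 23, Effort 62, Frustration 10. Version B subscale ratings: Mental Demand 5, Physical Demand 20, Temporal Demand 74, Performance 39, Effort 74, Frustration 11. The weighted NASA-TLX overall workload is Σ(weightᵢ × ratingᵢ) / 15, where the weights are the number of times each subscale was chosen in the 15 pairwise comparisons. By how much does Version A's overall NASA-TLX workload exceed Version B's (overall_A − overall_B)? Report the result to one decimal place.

-14.5

Version A weighted sum = 1·24 + 3·8 + 4·47 + 5·23 + 1·62 + 1·10 = 24 + 24 + 188 + 115 + 62 + 10 = 423; overall_A = 423/15 = 28.2000.
Version B weighted sum = 1·5 + 3·20 + 4·74 + 5·39 + 1·74 + 1·11 = 5 + 60 + 296 + 195 + 74 + 11 = 641; overall_B = 641/15 = 42.7333.
Difference = 28.2000 − 42.7333 = -14.5333 ≈ -14.5.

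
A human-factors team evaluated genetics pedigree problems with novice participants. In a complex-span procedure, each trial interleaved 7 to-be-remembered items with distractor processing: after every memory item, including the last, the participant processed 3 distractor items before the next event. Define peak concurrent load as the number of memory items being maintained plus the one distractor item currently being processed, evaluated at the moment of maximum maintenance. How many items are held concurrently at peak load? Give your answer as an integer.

Maintenance is greatest during the distractor(s) after memory item 7: all 7 memory items are being held.
One distractor item is concurrently being processed.
Peak concurrent load = 7 + 1 = 8 items.

8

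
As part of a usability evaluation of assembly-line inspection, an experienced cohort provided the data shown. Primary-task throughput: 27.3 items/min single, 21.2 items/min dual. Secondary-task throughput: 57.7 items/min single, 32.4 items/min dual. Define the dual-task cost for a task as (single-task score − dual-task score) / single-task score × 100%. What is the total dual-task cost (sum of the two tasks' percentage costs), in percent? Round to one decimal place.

66.2

Primary cost = (27.3 − 21.2) / 27.3 × 100% = 22.3443%.
Secondary cost = (57.7 − 32.4) / 57.7 × 100% = 43.8475%.
Total = 22.3443% + 43.8475% = 66.1918% ≈ 66.2%.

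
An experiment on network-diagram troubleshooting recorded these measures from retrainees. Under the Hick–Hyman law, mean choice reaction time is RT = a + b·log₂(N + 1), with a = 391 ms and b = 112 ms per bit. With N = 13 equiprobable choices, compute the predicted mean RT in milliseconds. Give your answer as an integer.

log₂(13 + 1) = log₂(14) = 3.8074.
RT = 391 + 112 × 3.8074 = 391 + 426.4288 = 817.4288 ms.
≈ 817 ms.

817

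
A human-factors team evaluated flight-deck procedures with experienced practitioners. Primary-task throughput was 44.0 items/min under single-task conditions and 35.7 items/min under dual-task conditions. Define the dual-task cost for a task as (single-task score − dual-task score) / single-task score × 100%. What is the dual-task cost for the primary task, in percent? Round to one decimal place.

18.9

Cost = (44.0 − 35.7) / 44.0 × 100%
     = 8.3000 / 44.0 × 100% = 18.8636%.
≈ 18.9%.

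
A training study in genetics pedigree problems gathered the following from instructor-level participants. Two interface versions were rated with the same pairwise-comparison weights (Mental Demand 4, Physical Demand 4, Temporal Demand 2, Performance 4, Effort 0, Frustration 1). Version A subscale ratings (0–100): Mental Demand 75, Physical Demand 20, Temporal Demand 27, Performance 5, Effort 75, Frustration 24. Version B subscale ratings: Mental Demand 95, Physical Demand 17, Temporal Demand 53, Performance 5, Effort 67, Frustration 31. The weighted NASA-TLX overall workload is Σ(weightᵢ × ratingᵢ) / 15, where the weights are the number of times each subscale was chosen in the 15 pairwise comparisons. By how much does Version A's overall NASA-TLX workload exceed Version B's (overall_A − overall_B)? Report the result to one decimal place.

Version A weighted sum = 4·75 + 4·20 + 2·27 + 4·5 + 0·75 + 1·24 = 300 + 80 + 54 + 20 + 0 + 24 = 478; overall_A = 478/15 = 31.8667.
Version B weighted sum = 4·95 + 4·17 + 2·53 + 4·5 + 0·67 + 1·31 = 380 + 68 + 106 + 20 + 0 + 31 = 605; overall_B = 605/15 = 40.3333.
Difference = 31.8667 − 40.3333 = -8.4666 ≈ -8.5.

-8.5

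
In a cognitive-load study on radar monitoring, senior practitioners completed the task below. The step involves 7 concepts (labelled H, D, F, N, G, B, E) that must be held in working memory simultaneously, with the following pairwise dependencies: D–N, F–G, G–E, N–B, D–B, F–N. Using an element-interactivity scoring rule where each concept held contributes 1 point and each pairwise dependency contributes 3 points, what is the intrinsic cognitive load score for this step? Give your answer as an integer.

25

Count of concepts held simultaneously: 7.
Count of pairwise dependencies listed: 6.
Element contribution: 7 × 1 = 7.
Interaction contribution: 6 × 3 = 18.
Intrinsic load = 7 + 18 = 25.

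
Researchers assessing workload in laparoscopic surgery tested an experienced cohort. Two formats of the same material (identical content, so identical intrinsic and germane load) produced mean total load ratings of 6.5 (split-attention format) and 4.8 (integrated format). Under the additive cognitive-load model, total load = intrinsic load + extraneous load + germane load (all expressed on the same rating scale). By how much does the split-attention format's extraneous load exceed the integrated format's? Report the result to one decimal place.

Intrinsic and germane load are equal across formats, so the difference in total load equals the difference in extraneous load.
Extraneous-load difference = 6.5 − 4.8 = 1.7.

1.7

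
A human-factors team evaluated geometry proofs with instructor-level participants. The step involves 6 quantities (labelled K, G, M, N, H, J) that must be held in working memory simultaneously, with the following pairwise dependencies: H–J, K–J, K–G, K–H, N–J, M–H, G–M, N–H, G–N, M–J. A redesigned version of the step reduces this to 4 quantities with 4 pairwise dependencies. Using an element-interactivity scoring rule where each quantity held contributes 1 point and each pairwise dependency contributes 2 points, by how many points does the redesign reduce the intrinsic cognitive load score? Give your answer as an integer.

14

Original: 6 × 1 + 10 × 2 = 6 + 20 = 26.
Redesigned: 4 × 1 + 4 × 2 = 4 + 8 = 12.
Reduction = 26 − 12 = 14.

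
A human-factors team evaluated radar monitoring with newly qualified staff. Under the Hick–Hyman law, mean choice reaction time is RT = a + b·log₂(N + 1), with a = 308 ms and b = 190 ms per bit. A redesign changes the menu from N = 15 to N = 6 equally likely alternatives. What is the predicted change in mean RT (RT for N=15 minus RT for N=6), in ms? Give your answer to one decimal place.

226.6

RT(15) = 308 + 190·log₂(16) = 308 + 190·4.0000 = 1068.0000 ms.
RT(6) = 308 + 190·log₂(7) = 308 + 190·2.8074 = 841.4060 ms.
Difference = 1068.0000 − 841.4060 = 226.5940 ≈ 226.6 ms.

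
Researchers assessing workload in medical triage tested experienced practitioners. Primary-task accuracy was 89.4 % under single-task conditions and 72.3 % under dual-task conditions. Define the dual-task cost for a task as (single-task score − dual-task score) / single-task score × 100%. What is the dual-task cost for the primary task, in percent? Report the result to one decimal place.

19.1

Cost = (89.4 − 72.3) / 89.4 × 100%
     = 17.1000 / 89.4 × 100% = 19.1275%.
≈ 19.1%.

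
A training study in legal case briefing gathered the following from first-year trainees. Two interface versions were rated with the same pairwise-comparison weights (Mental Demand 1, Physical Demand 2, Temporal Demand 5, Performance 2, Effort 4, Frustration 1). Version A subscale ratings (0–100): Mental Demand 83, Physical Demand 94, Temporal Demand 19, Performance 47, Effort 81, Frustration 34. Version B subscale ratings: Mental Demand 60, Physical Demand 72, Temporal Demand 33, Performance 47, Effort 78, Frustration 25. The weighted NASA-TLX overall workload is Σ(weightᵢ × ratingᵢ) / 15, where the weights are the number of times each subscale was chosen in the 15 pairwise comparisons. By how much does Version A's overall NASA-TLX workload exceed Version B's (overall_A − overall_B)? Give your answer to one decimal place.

Version A weighted sum = 1·83 + 2·94 + 5·19 + 2·47 + 4·81 + 1·34 = 83 + 188 + 95 + 94 + 324 + 34 = 818; overall_A = 818/15 = 54.5333.
Version B weighted sum = 1·60 + 2·72 + 5·33 + 2·47 + 4·78 + 1·25 = 60 + 144 + 165 + 94 + 312 + 25 = 800; overall_B = 800/15 = 53.3333.
Difference = 54.5333 − 53.3333 = 1.2000 ≈ 1.2.

1.2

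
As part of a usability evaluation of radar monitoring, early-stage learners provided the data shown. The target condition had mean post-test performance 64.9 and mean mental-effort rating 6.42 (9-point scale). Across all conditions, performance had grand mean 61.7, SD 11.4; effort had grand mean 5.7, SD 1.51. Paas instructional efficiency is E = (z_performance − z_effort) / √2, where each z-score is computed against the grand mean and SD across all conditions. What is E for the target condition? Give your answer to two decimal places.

-0.14

z_performance = (64.9 − 61.7) / 11.4 = 3.2000 / 11.4 = 0.2807.
z_effort = (6.42 − 5.7) / 1.51 = 0.7200 / 1.51 = 0.4768.
z_P − z_E = 0.2807 − 0.4768 = -0.1961.
E = -0.1961 / √2 = -0.1961 / 1.41421 = -0.1387 ≈ -0.14.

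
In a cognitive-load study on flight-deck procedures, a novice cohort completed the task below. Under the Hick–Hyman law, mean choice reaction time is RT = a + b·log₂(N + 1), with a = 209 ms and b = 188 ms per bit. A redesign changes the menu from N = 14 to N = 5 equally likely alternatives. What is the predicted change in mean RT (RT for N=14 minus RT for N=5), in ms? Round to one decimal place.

248.5

RT(14) = 209 + 188·log₂(15) = 209 + 188·3.9069 = 943.4972 ms.
RT(5) = 209 + 188·log₂(6) = 209 + 188·2.5850 = 694.9800 ms.
Difference = 943.4972 − 694.9800 = 248.5172 ≈ 248.5 ms.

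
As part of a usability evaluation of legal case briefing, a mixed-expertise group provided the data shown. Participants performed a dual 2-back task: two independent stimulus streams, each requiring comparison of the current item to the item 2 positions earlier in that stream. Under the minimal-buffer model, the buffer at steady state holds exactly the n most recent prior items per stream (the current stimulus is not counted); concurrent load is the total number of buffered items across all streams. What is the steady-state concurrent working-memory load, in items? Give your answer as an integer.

Each stream's buffer holds its 2 most recent prior items.
Two independent streams: 2 × 2 = 4 buffered items at steady state.

4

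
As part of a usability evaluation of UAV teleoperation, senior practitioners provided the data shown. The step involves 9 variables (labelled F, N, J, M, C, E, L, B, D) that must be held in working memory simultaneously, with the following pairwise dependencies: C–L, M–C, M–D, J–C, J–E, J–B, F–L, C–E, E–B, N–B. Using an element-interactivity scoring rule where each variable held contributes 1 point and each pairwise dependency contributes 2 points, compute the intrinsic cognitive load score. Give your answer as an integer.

Count of variables held simultaneously: 9.
Count of pairwise dependencies listed: 10.
Element contribution: 9 × 1 = 9.
Interaction contribution: 10 × 2 = 20.
Intrinsic load = 9 + 20 = 29.

29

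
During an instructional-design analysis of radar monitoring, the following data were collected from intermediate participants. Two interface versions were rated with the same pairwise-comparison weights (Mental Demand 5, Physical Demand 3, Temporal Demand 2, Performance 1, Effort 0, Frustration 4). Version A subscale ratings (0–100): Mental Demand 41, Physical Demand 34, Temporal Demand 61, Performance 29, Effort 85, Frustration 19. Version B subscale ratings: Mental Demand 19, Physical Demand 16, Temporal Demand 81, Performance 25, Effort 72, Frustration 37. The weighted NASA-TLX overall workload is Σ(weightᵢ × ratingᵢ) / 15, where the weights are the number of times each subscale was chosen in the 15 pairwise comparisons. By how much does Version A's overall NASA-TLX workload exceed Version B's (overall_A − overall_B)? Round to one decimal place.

3.7

Version A weighted sum = 5·41 + 3·34 + 2·61 + 1·29 + 0·85 + 4·19 = 205 + 102 + 122 + 29 + 0 + 76 = 534; overall_A = 534/15 = 35.6000.
Version B weighted sum = 5·19 + 3·16 + 2·81 + 1·25 + 0·72 + 4·37 = 95 + 48 + 162 + 25 + 0 + 148 = 478; overall_B = 478/15 = 31.8667.
Difference = 35.6000 − 31.8667 = 3.7333 ≈ 3.7.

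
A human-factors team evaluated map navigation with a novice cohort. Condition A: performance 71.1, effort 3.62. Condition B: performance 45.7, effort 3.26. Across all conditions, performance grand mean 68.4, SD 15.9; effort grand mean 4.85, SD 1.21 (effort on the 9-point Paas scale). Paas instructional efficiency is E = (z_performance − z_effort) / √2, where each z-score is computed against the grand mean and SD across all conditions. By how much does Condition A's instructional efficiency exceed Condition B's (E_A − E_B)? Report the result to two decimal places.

Condition A: z_P = (71.1 − 68.4)/15.9 = 0.1698; z_E = (3.62 − 4.85)/1.21 = -1.0165; E_A = (0.1698 − (-1.0165))/√2 = 0.8388.
Condition B: z_P = (45.7 − 68.4)/15.9 = -1.4277; z_E = (3.26 − 4.85)/1.21 = -1.3140; E_B = (-1.4277 − (-1.3140))/√2 = -0.0804.
E_A − E_B = 0.8388 − (-0.0804) = 0.9192 ≈ 0.92.

0.92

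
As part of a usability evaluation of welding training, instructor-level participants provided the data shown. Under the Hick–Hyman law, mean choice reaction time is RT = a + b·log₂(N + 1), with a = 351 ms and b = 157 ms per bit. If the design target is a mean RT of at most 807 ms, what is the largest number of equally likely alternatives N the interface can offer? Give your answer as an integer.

Set 351 + 157·log₂(N + 1) ≤ 807.
log₂(N + 1) ≤ (807 − 351) / 157 = 2.9045.
N + 1 ≤ 2^2.9045 = 7.4876.
N ≤ 6.4876, so the largest integer N is 6.

6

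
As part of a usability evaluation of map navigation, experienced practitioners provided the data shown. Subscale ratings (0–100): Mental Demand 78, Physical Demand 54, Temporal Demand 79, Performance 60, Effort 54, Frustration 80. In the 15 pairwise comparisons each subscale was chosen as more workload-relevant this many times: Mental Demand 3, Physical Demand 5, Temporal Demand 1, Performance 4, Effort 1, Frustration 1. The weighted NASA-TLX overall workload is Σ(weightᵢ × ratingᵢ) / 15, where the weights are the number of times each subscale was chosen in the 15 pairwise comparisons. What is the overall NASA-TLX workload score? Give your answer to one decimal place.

63.8

The tallies are the weights (they sum to 15).
Weighted sum = 3·78 + 5·54 + 1·79 + 4·60 + 1·54 + 1·80
            = 234 + 270 + 79 + 240 + 54 + 80 = 957.
Overall workload = 957 / 15 = 63.8000 ≈ 63.8.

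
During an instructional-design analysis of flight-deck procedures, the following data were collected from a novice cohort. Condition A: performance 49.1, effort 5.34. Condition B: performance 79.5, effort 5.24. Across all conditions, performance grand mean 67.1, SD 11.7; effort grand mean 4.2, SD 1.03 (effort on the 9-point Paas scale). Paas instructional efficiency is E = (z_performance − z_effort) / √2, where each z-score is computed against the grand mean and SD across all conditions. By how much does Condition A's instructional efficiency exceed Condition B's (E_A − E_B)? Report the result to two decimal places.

-1.91

Condition A: z_P = (49.1 − 67.1)/11.7 = -1.5385; z_E = (5.34 − 4.2)/1.03 = 1.1068; E_A = (-1.5385 − 1.1068)/√2 = -1.8705.
Condition B: z_P = (79.5 − 67.1)/11.7 = 1.0598; z_E = (5.24 − 4.2)/1.03 = 1.0097; E_B = (1.0598 − 1.0097)/√2 = 0.0354.
E_A − E_B = -1.8705 − 0.0354 = -1.9059 ≈ -1.91.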